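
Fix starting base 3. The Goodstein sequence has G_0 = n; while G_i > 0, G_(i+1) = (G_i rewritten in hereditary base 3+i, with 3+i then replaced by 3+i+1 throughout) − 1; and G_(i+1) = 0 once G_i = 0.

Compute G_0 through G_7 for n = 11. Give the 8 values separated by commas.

G_0 = 11. HB_3(11) = 3^2 + 2. Bump = 18. G_1 = 17.
G_1 = 17. HB_4(17) = 4^2 + 1. Bump = 26. G_2 = 25.
G_2 = 25. HB_5(25) = 5^2. Bump = 36. G_3 = 35.
G_3 = 35. HB_6(35) = 5·6 + 5. Bump = 40. G_4 = 39.
G_4 = 39. HB_7(39) = 5·7 + 4. Bump = 44. G_5 = 43.
G_5 = 43. HB_8(43) = 5·8 + 3. Bump = 48. G_6 = 47.
G_6 = 47. HB_9(47) = 5·9 + 2. Bump = 52. G_7 = 51.

11, 17, 25, 35, 39, 43, 47, 51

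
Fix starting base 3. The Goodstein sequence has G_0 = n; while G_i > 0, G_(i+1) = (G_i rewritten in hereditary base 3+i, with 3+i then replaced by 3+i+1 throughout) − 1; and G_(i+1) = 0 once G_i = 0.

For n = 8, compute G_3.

11

8 —HB3→ 2·3 + 2 —bump→ 2·4 + 2 = 10 —(−1)→ 9
9 —HB4→ 2·4 + 1 —bump→ 2·5 + 1 = 11 —(−1)→ 10
10 —HB5→ 2·5 —bump→ 2·6 = 12 —(−1)→ 11
11 —HB6→ 6 + 5 —bump→ 7 + 5 = 12 —(−1)→ 11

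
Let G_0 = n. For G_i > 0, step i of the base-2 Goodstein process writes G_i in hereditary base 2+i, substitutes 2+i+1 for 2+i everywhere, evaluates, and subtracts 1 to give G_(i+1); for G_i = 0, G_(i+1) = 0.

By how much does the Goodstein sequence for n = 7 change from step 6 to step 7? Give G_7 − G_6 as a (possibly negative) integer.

20888664

step 0: 7 = 2^2 + 2 + 1; sub 3 for 2: 3^3 + 3 + 1; = 31; G_1 = 31−1 = 30
step 1: 30 = 3^3 + 3; sub 4 for 3: 4^4 + 4; = 260; G_2 = 260−1 = 259
step 2: 259 = 4^4 + 3; sub 5 for 4: 5^5 + 3; = 3128; G_3 = 3128−1 = 3127
step 3: 3127 = 5^5 + 2; sub 6 for 5: 6^6 + 2; = 46658; G_4 = 46658−1 = 46657
step 4: 46657 = 6^6 + 1; sub 7 for 6: 7^7 + 1; = 823544; G_5 = 823544−1 = 823543
step 5: 823543 = 7^7; sub 8 for 7: 8^8; = 16777216; G_6 = 16777216−1 = 16777215
step 6: 16777215 = 7·8^7 + 7·8^6 + 7·8^5 + 7·8^4 + 7·8^3 + 7·8^2 + 7·8 + 7; sub 9 for 8: 7·9^7 + 7·9^6 + 7·9^5 + 7·9^4 + 7·9^3 + 7·9^2 + 7·9 + 7; = 37665880; G_7 = 37665880−1 = 37665879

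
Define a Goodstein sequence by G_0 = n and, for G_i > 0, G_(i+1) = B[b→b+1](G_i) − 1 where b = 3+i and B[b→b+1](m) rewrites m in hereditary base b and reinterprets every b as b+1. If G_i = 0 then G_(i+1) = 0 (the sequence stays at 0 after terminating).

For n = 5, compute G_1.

5

G_0=5  [base 3] 3 + 2  →[3↦4]→  4 + 2 = 6  −1 ⇒ G_1=5
G_1=5  [base 4] 4 + 1  →[4↦5]→  5 + 1 = 6  −1 ⇒ G_2=5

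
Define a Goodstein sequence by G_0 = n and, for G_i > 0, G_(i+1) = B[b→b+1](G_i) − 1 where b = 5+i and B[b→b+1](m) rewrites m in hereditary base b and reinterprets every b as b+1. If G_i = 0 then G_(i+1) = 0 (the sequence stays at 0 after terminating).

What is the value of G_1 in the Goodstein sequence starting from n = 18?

20

base 5: 18 = 3·5 + 3; at 6: 3·6 + 3 = 21; next = 20
base 6: 20 = 3·6 + 2; at 7: 3·7 + 2 = 23; next = 22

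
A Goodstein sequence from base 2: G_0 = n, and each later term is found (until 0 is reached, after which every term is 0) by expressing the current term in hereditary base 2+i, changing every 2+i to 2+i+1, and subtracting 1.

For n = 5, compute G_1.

27

5 —HB2→ 2^2 + 1 —bump→ 3^3 + 1 = 28 —(−1)→ 27
27 —HB3→ 3^3 —bump→ 4^4 = 256 —(−1)→ 255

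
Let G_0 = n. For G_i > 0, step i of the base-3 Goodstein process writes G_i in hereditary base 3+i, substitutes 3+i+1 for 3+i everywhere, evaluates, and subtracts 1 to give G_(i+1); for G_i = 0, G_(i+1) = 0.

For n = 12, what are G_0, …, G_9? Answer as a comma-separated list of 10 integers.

[0] 12 ≡ 3^2 + 3 (base 3). Lift 4: 20. −1: 19.
[1] 19 ≡ 4^2 + 3 (base 4). Lift 5: 28. −1: 27.
[2] 27 ≡ 5^2 + 2 (base 5). Lift 6: 38. −1: 37.
[3] 37 ≡ 6^2 + 1 (base 6). Lift 7: 50. −1: 49.
[4] 49 ≡ 7^2 (base 7). Lift 8: 64. −1: 63.
[5] 63 ≡ 7·8 + 7 (base 8). Lift 9: 70. −1: 69.
[6] 69 ≡ 7·9 + 6 (base 9). Lift 10: 76. −1: 75.
[7] 75 ≡ 7·10 + 5 (base 10). Lift 11: 82. −1: 81.
[8] 81 ≡ 7·11 + 4 (base 11). Lift 12: 88. −1: 87.

12, 19, 27, 37, 49, 63, 69, 75, 81, 87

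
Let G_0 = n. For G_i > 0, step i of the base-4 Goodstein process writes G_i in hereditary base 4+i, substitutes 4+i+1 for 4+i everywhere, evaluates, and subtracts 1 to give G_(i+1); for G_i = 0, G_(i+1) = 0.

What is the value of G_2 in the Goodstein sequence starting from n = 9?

G_0=9  [base 4] 2·4 + 1  →[4↦5]→  2·5 + 1 = 11  −1 ⇒ G_1=10
G_1=10  [base 5] 2·5  →[5↦6]→  2·6 = 12  −1 ⇒ G_2=11
G_2=11  [base 6] 6 + 5  →[6↦7]→  7 + 5 = 12  −1 ⇒ G_3=11

11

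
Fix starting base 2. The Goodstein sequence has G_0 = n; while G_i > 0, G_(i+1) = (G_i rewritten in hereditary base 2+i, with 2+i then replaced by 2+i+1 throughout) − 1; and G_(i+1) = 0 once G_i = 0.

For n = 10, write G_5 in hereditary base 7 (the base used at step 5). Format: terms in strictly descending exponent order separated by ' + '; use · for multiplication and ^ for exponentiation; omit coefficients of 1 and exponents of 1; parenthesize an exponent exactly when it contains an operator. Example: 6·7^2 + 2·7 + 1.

5·7^7 + 5·7^5 + 5·7^4 + 5·7^3 + 5·7^2 + 5·7 + 4

base 2: 10 = 2^(2 + 1) + 2; at 3: 3^(3 + 1) + 3 = 84; next = 83
base 3: 83 = 3^(3 + 1) + 2; at 4: 4^(4 + 1) + 2 = 1026; next = 1025
base 4: 1025 = 4^(4 + 1) + 1; at 5: 5^(5 + 1) + 1 = 15626; next = 15625
base 5: 15625 = 5^(5 + 1); at 6: 6^(6 + 1) = 279936; next = 279935
base 6: 279935 = 5·6^6 + 5·6^5 + 5·6^4 + 5·6^3 + 5·6^2 + 5·6 + 5; at 7: 5·7^7 + 5·7^5 + 5·7^4 + 5·7^3 + 5·7^2 + 5·7 + 5 = 4215755; next = 4215754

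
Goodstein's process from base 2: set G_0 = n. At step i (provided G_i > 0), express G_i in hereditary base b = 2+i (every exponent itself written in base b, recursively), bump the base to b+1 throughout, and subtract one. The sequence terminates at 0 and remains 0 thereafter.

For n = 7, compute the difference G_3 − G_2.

[0] 7 ≡ 2^2 + 2 + 1 (base 2). Lift 3: 31. −1: 30.
[1] 30 ≡ 3^3 + 3 (base 3). Lift 4: 260. −1: 259.
[2] 259 ≡ 4^4 + 3 (base 4). Lift 5: 3128. −1: 3127.

2868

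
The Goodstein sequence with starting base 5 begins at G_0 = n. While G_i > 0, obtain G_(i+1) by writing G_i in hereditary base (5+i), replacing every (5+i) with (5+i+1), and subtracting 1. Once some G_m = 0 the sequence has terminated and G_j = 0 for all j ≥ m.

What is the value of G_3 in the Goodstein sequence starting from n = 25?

43

i=0: 25 = 5^2 (b=5); 5→6: 6^2 = 36; 36−1 = 35
i=1: 35 = 5·6 + 5 (b=6); 6→7: 5·7 + 5 = 40; 40−1 = 39
i=2: 39 = 5·7 + 4 (b=7); 7→8: 5·8 + 4 = 44; 44−1 = 43
i=3: 43 = 5·8 + 3 (b=8); 8→9: 5·9 + 3 = 48; 48−1 = 47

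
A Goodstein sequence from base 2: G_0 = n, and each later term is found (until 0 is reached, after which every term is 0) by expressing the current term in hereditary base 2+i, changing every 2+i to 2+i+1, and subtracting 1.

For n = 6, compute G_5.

98039

[0] 6 ≡ 2^2 + 2 (base 2). Lift 3: 30. −1: 29.
[1] 29 ≡ 3^3 + 2 (base 3). Lift 4: 258. −1: 257.
[2] 257 ≡ 4^4 + 1 (base 4). Lift 5: 3126. −1: 3125.
[3] 3125 ≡ 5^5 (base 5). Lift 6: 46656. −1: 46655.
[4] 46655 ≡ 5·6^5 + 5·6^4 + 5·6^3 + 5·6^2 + 5·6 + 5 (base 6). Lift 7: 98040. −1: 98039.
[5] 98039 ≡ 5·7^5 + 5·7^4 + 5·7^3 + 5·7^2 + 5·7 + 4 (base 7). Lift 8: 187244. −1: 187243.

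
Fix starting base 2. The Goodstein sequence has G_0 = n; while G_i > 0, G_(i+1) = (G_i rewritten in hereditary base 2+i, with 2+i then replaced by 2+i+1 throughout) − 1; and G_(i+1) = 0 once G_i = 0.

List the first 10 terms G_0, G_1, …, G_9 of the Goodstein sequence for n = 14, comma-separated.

14, 110, 1281, 18750, 326591, 5862840, 134404971, 3487116548, 100000555551, 3138429262496

step 0: 14 = 2^(2 + 1) + 2^2 + 2; sub 3 for 2: 3^(3 + 1) + 3^3 + 3; = 111; G_1 = 111−1 = 110
step 1: 110 = 3^(3 + 1) + 3^3 + 2; sub 4 for 3: 4^(4 + 1) + 4^4 + 2; = 1282; G_2 = 1282−1 = 1281
step 2: 1281 = 4^(4 + 1) + 4^4 + 1; sub 5 for 4: 5^(5 + 1) + 5^5 + 1; = 18751; G_3 = 18751−1 = 18750
step 3: 18750 = 5^(5 + 1) + 5^5; sub 6 for 5: 6^(6 + 1) + 6^6; = 326592; G_4 = 326592−1 = 326591
step 4: 326591 = 6^(6 + 1) + 5·6^5 + 5·6^4 + 5·6^3 + 5·6^2 + 5·6 + 5; sub 7 for 6: 7^(7 + 1) + 5·7^5 + 5·7^4 + 5·7^3 + 5·7^2 + 5·7 + 5; = 5862841; G_5 = 5862841−1 = 5862840
step 5: 5862840 = 7^(7 + 1) + 5·7^5 + 5·7^4 + 5·7^3 + 5·7^2 + 5·7 + 4; sub 8 for 7: 8^(8 + 1) + 5·8^5 + 5·8^4 + 5·8^3 + 5·8^2 + 5·8 + 4; = 134404972; G_6 = 134404972−1 = 134404971
step 6: 134404971 = 8^(8 + 1) + 5·8^5 + 5·8^4 + 5·8^3 + 5·8^2 + 5·8 + 3; sub 9 for 8: 9^(9 + 1) + 5·9^5 + 5·9^4 + 5·9^3 + 5·9^2 + 5·9 + 3; = 3487116549; G_7 = 3487116549−1 = 3487116548
step 7: 3487116548 = 9^(9 + 1) + 5·9^5 + 5·9^4 + 5·9^3 + 5·9^2 + 5·9 + 2; sub 10 for 9: 10^(10 + 1) + 5·10^5 + 5·10^4 + 5·10^3 + 5·10^2 + 5·10 + 2; = 100000555552; G_8 = 100000555552−1 = 100000555551
step 8: 100000555551 = 10^(10 + 1) + 5·10^5 + 5·10^4 + 5·10^3 + 5·10^2 + 5·10 + 1; sub 11 for 10: 11^(11 + 1) + 5·11^5 + 5·11^4 + 5·11^3 + 5·11^2 + 5·11 + 1; = 3138429262497; G_9 = 3138429262497−1 = 3138429262496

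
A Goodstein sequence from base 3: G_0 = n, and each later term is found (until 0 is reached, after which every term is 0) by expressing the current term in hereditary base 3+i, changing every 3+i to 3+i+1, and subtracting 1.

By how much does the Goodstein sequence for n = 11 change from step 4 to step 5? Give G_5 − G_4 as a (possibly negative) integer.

4

step 0: 11 = 3^2 + 2; sub 4 for 3: 4^2 + 2; = 18; G_1 = 18−1 = 17
step 1: 17 = 4^2 + 1; sub 5 for 4: 5^2 + 1; = 26; G_2 = 26−1 = 25
step 2: 25 = 5^2; sub 6 for 5: 6^2; = 36; G_3 = 36−1 = 35
step 3: 35 = 5·6 + 5; sub 7 for 6: 5·7 + 5; = 40; G_4 = 40−1 = 39
step 4: 39 = 5·7 + 4; sub 8 for 7: 5·8 + 4; = 44; G_5 = 44−1 = 43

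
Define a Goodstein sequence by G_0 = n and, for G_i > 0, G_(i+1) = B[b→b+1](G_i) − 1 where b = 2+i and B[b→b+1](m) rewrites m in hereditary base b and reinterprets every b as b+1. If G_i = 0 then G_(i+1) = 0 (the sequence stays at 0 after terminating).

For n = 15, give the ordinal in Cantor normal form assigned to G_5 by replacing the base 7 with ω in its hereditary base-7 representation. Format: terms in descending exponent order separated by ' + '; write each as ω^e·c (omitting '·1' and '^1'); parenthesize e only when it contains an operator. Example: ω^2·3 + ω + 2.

ω^(ω + 1) + ω^ω

i=0: 15 = 2^(2 + 1) + 2^2 + 2 + 1 (b=2); 2→3: 3^(3 + 1) + 3^3 + 3 + 1 = 112; 112−1 = 111
i=1: 111 = 3^(3 + 1) + 3^3 + 3 (b=3); 3→4: 4^(4 + 1) + 4^4 + 4 = 1284; 1284−1 = 1283
i=2: 1283 = 4^(4 + 1) + 4^4 + 3 (b=4); 4→5: 5^(5 + 1) + 5^5 + 3 = 18753; 18753−1 = 18752
i=3: 18752 = 5^(5 + 1) + 5^5 + 2 (b=5); 5→6: 6^(6 + 1) + 6^6 + 2 = 326594; 326594−1 = 326593
i=4: 326593 = 6^(6 + 1) + 6^6 + 1 (b=6); 6→7: 7^(7 + 1) + 7^7 + 1 = 6588345; 6588345−1 = 6588344
i=5: 6588344 = 7^(7 + 1) + 7^7 (b=7); 7→8: 8^(8 + 1) + 8^8 = 150994944; 150994944−1 = 150994943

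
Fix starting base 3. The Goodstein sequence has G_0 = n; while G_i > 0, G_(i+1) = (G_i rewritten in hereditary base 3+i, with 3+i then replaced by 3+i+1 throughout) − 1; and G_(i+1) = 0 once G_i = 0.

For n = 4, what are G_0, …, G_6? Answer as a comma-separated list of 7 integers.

4, 4, 4, 3, 2, 1, 0

[0] 4 ≡ 3 + 1 (base 3). Lift 4: 5. −1: 4.
[1] 4 ≡ 4 (base 4). Lift 5: 5. −1: 4.
[2] 4 ≡ 4 (base 5). Lift 6: 4. −1: 3.
[3] 3 ≡ 3 (base 6). Lift 7: 3. −1: 2.
[4] 2 ≡ 2 (base 7). Lift 8: 2. −1: 1.
[5] 1 ≡ 1 (base 8). Lift 9: 1. −1: 0.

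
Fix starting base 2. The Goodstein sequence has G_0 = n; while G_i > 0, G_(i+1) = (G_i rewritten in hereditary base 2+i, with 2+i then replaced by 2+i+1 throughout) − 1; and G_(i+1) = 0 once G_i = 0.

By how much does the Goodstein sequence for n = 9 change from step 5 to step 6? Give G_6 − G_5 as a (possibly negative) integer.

base 2: 9 = 2^(2 + 1) + 1; at 3: 3^(3 + 1) + 1 = 82; next = 81
base 3: 81 = 3^(3 + 1); at 4: 4^(4 + 1) = 1024; next = 1023
base 4: 1023 = 3·4^4 + 3·4^3 + 3·4^2 + 3·4 + 3; at 5: 3·5^5 + 3·5^3 + 3·5^2 + 3·5 + 3 = 9843; next = 9842
base 5: 9842 = 3·5^5 + 3·5^3 + 3·5^2 + 3·5 + 2; at 6: 3·6^6 + 3·6^3 + 3·6^2 + 3·6 + 2 = 140744; next = 140743
base 6: 140743 = 3·6^6 + 3·6^3 + 3·6^2 + 3·6 + 1; at 7: 3·7^7 + 3·7^3 + 3·7^2 + 3·7 + 1 = 2471827; next = 2471826
base 7: 2471826 = 3·7^7 + 3·7^3 + 3·7^2 + 3·7; at 8: 3·8^8 + 3·8^3 + 3·8^2 + 3·8 = 50333400; next = 50333399

47861573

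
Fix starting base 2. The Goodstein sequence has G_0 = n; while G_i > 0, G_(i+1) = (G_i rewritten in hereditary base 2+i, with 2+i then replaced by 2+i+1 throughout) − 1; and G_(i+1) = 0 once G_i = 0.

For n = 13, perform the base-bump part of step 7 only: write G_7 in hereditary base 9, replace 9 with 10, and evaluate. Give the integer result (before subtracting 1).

100000003326

(0) 13|_2 = 2^(2 + 1) + 2^2 + 1 ↦ 3^(3 + 1) + 3^3 + 1|_3 = 109 ⇒ 108
(1) 108|_3 = 3^(3 + 1) + 3^3 ↦ 4^(4 + 1) + 4^4|_4 = 1280 ⇒ 1279
(2) 1279|_4 = 4^(4 + 1) + 3·4^3 + 3·4^2 + 3·4 + 3 ↦ 5^(5 + 1) + 3·5^3 + 3·5^2 + 3·5 + 3|_5 = 16093 ⇒ 16092
(3) 16092|_5 = 5^(5 + 1) + 3·5^3 + 3·5^2 + 3·5 + 2 ↦ 6^(6 + 1) + 3·6^3 + 3·6^2 + 3·6 + 2|_6 = 280712 ⇒ 280711
(4) 280711|_6 = 6^(6 + 1) + 3·6^3 + 3·6^2 + 3·6 + 1 ↦ 7^(7 + 1) + 3·7^3 + 3·7^2 + 3·7 + 1|_7 = 5765999 ⇒ 5765998
(5) 5765998|_7 = 7^(7 + 1) + 3·7^3 + 3·7^2 + 3·7 ↦ 8^(8 + 1) + 3·8^3 + 3·8^2 + 3·8|_8 = 134219480 ⇒ 134219479
(6) 134219479|_8 = 8^(8 + 1) + 3·8^3 + 3·8^2 + 2·8 + 7 ↦ 9^(9 + 1) + 3·9^3 + 3·9^2 + 2·9 + 7|_9 = 3486786856 ⇒ 3486786855
(7) 3486786855|_9 = 9^(9 + 1) + 3·9^3 + 3·9^2 + 2·9 + 6 ↦ 10^(10 + 1) + 3·10^3 + 3·10^2 + 2·10 + 6|_10 = 100000003326 ⇒ 100000003325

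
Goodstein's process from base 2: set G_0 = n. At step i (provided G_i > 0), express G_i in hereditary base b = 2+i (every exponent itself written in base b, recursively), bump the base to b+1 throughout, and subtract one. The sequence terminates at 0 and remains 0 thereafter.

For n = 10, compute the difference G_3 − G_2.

G_0=10  [base 2] 2^(2 + 1) + 2  →[2↦3]→  3^(3 + 1) + 3 = 84  −1 ⇒ G_1=83
G_1=83  [base 3] 3^(3 + 1) + 2  →[3↦4]→  4^(4 + 1) + 2 = 1026  −1 ⇒ G_2=1025
G_2=1025  [base 4] 4^(4 + 1) + 1  →[4↦5]→  5^(5 + 1) + 1 = 15626  −1 ⇒ G_3=15625

14600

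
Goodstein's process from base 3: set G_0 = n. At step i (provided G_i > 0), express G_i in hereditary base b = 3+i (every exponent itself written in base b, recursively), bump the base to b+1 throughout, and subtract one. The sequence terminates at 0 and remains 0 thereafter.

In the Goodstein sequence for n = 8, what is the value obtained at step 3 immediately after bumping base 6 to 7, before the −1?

12

(0) 8|_3 = 2·3 + 2 ↦ 2·4 + 2|_4 = 10 ⇒ 9
(1) 9|_4 = 2·4 + 1 ↦ 2·5 + 1|_5 = 11 ⇒ 10
(2) 10|_5 = 2·5 ↦ 2·6|_6 = 12 ⇒ 11
(3) 11|_6 = 6 + 5 ↦ 7 + 5|_7 = 12 ⇒ 11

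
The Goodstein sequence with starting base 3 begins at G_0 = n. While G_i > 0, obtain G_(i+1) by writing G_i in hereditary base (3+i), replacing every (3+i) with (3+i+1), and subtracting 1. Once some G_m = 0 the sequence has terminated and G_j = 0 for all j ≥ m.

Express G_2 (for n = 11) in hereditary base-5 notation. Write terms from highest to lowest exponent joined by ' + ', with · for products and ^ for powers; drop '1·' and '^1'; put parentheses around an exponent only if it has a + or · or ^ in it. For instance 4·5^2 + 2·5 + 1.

5^2

11 —HB3→ 3^2 + 2 —bump→ 4^2 + 2 = 18 —(−1)→ 17
17 —HB4→ 4^2 + 1 —bump→ 5^2 + 1 = 26 —(−1)→ 25
25 —HB5→ 5^2 —bump→ 6^2 = 36 —(−1)→ 35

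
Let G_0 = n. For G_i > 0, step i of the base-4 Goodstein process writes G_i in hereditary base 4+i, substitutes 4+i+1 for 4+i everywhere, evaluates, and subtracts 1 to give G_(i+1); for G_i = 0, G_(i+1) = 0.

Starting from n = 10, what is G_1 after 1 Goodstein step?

10 —HB4→ 2·4 + 2 —bump→ 2·5 + 2 = 12 —(−1)→ 11
11 —HB5→ 2·5 + 1 —bump→ 2·6 + 1 = 13 —(−1)→ 12

11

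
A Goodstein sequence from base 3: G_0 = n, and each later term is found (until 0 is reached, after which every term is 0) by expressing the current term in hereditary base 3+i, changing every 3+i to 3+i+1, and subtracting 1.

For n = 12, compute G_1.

19

step 0: 12 = 3^2 + 3; sub 4 for 3: 4^2 + 4; = 20; G_1 = 20−1 = 19
step 1: 19 = 4^2 + 3; sub 5 for 4: 5^2 + 3; = 28; G_2 = 28−1 = 27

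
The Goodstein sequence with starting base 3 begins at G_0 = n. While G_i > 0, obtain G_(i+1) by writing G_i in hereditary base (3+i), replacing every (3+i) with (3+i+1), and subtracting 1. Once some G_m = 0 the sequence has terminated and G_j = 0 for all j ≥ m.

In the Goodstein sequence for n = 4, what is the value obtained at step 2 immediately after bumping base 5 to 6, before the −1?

4

G_0=4  [base 3] 3 + 1  →[3↦4]→  4 + 1 = 5  −1 ⇒ G_1=4
G_1=4  [base 4] 4  →[4↦5]→  5 = 5  −1 ⇒ G_2=4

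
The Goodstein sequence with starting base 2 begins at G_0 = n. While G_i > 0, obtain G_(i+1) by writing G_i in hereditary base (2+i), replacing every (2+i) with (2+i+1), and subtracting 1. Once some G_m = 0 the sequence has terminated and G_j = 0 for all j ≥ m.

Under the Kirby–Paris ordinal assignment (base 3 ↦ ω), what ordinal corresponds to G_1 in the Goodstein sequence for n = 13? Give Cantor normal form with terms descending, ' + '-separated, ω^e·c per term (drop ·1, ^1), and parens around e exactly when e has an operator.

ω^(ω + 1) + ω^ω

i=0: 13 = 2^(2 + 1) + 2^2 + 1 (b=2); 2→3: 3^(3 + 1) + 3^3 + 1 = 109; 109−1 = 108
i=1: 108 = 3^(3 + 1) + 3^3 (b=3); 3→4: 4^(4 + 1) + 4^4 = 1280; 1280−1 = 1279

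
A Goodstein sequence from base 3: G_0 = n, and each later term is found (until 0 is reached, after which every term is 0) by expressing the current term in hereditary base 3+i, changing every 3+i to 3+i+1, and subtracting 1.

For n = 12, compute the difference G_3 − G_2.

10

G_0 = 12. HB_3(12) = 3^2 + 3. Bump = 20. G_1 = 19.
G_1 = 19. HB_4(19) = 4^2 + 3. Bump = 28. G_2 = 27.
G_2 = 27. HB_5(27) = 5^2 + 2. Bump = 38. G_3 = 37.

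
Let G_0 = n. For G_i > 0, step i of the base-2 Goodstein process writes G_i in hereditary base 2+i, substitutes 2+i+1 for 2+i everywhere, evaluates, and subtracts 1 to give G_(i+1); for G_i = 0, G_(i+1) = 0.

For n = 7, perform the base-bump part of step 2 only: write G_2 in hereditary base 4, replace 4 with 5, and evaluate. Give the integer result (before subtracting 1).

3128

7 —HB2→ 2^2 + 2 + 1 —bump→ 3^3 + 3 + 1 = 31 —(−1)→ 30
30 —HB3→ 3^3 + 3 —bump→ 4^4 + 4 = 260 —(−1)→ 259
259 —HB4→ 4^4 + 3 —bump→ 5^5 + 3 = 3128 —(−1)→ 3127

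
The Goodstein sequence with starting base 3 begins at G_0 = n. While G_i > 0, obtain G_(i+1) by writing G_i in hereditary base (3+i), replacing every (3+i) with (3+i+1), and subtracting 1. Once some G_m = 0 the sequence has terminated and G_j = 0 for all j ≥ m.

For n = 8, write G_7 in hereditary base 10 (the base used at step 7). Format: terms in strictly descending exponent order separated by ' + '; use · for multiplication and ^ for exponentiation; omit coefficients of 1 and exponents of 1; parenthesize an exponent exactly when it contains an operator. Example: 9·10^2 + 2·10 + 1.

10 + 1

G_0 = 8. HB_3(8) = 2·3 + 2. Bump = 10. G_1 = 9.
G_1 = 9. HB_4(9) = 2·4 + 1. Bump = 11. G_2 = 10.
G_2 = 10. HB_5(10) = 2·5. Bump = 12. G_3 = 11.
G_3 = 11. HB_6(11) = 6 + 5. Bump = 12. G_4 = 11.
G_4 = 11. HB_7(11) = 7 + 4. Bump = 12. G_5 = 11.
G_5 = 11. HB_8(11) = 8 + 3. Bump = 12. G_6 = 11.
G_6 = 11. HB_9(11) = 9 + 2. Bump = 12. G_7 = 11.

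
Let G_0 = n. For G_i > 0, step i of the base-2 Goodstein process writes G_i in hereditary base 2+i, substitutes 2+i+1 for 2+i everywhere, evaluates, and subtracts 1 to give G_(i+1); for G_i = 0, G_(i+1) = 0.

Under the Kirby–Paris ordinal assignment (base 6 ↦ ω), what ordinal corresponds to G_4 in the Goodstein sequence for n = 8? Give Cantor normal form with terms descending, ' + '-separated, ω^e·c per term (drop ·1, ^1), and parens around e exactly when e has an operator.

ω^ω·2 + ω^2·2 + ω + 5

G_0=8  [base 2] 2^(2 + 1)  →[2↦3]→  3^(3 + 1) = 81  −1 ⇒ G_1=80
G_1=80  [base 3] 2·3^3 + 2·3^2 + 2·3 + 2  →[3↦4]→  2·4^4 + 2·4^2 + 2·4 + 2 = 554  −1 ⇒ G_2=553
G_2=553  [base 4] 2·4^4 + 2·4^2 + 2·4 + 1  →[4↦5]→  2·5^5 + 2·5^2 + 2·5 + 1 = 6311  −1 ⇒ G_3=6310
G_3=6310  [base 5] 2·5^5 + 2·5^2 + 2·5  →[5↦6]→  2·6^6 + 2·6^2 + 2·6 = 93396  −1 ⇒ G_4=93395
G_4=93395  [base 6] 2·6^6 + 2·6^2 + 6 + 5  →[6↦7]→  2·7^7 + 2·7^2 + 7 + 5 = 1647196  −1 ⇒ G_5=1647195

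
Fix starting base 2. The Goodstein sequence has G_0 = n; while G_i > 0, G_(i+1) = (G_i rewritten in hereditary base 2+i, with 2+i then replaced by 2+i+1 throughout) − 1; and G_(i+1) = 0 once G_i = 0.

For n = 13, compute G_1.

13 —HB2→ 2^(2 + 1) + 2^2 + 1 —bump→ 3^(3 + 1) + 3^3 + 1 = 109 —(−1)→ 108
108 —HB3→ 3^(3 + 1) + 3^3 —bump→ 4^(4 + 1) + 4^4 = 1280 —(−1)→ 1279

108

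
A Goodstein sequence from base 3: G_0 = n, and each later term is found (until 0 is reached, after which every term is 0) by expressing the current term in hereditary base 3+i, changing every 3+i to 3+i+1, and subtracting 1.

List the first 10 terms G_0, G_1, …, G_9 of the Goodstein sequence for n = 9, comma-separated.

9, 15, 17, 19, 21, 23, 24, 25, 26, 27

[0] 9 ≡ 3^2 (base 3). Lift 4: 16. −1: 15.
[1] 15 ≡ 3·4 + 3 (base 4). Lift 5: 18. −1: 17.
[2] 17 ≡ 3·5 + 2 (base 5). Lift 6: 20. −1: 19.
[3] 19 ≡ 3·6 + 1 (base 6). Lift 7: 22. −1: 21.
[4] 21 ≡ 3·7 (base 7). Lift 8: 24. −1: 23.
[5] 23 ≡ 2·8 + 7 (base 8). Lift 9: 25. −1: 24.
[6] 24 ≡ 2·9 + 6 (base 9). Lift 10: 26. −1: 25.
[7] 25 ≡ 2·10 + 5 (base 10). Lift 11: 27. −1: 26.
[8] 26 ≡ 2·11 + 4 (base 11). Lift 12: 28. −1: 27.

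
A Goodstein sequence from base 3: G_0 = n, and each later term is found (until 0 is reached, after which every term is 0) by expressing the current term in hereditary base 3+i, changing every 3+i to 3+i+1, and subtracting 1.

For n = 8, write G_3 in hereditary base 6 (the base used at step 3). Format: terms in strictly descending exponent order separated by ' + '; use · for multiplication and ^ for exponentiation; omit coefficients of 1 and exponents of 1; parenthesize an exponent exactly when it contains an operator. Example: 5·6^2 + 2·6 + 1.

6 + 5

(0) 8|_3 = 2·3 + 2 ↦ 2·4 + 2|_4 = 10 ⇒ 9
(1) 9|_4 = 2·4 + 1 ↦ 2·5 + 1|_5 = 11 ⇒ 10
(2) 10|_5 = 2·5 ↦ 2·6|_6 = 12 ⇒ 11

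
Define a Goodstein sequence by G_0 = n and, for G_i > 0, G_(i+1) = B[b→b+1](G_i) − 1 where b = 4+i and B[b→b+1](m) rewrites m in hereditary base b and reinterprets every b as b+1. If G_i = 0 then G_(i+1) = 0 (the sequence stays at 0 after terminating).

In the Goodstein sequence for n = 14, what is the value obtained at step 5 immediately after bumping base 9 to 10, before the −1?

24

(0) 14|_4 = 3·4 + 2 ↦ 3·5 + 2|_5 = 17 ⇒ 16
(1) 16|_5 = 3·5 + 1 ↦ 3·6 + 1|_6 = 19 ⇒ 18
(2) 18|_6 = 3·6 ↦ 3·7|_7 = 21 ⇒ 20
(3) 20|_7 = 2·7 + 6 ↦ 2·8 + 6|_8 = 22 ⇒ 21
(4) 21|_8 = 2·8 + 5 ↦ 2·9 + 5|_9 = 23 ⇒ 22
(5) 22|_9 = 2·9 + 4 ↦ 2·10 + 4|_10 = 24 ⇒ 23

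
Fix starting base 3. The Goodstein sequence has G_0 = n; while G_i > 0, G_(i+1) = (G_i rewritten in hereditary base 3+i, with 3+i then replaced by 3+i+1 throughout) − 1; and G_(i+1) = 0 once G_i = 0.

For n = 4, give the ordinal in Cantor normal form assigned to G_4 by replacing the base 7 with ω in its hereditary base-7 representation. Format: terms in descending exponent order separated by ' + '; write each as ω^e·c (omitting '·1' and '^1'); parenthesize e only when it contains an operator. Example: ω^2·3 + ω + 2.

2

base 3: 4 = 3 + 1; at 4: 4 + 1 = 5; next = 4
base 4: 4 = 4; at 5: 5 = 5; next = 4
base 5: 4 = 4; at 6: 4 = 4; next = 3
base 6: 3 = 3; at 7: 3 = 3; next = 2
base 7: 2 = 2; at 8: 2 = 2; next = 1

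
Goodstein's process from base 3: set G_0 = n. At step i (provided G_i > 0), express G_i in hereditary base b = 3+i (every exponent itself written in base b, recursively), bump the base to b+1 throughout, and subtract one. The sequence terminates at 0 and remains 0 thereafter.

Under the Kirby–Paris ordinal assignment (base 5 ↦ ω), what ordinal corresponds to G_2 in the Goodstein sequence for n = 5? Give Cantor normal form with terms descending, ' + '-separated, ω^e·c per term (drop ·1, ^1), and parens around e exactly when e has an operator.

G_0 = 5. HB_3(5) = 3 + 2. Bump = 6. G_1 = 5.
G_1 = 5. HB_4(5) = 4 + 1. Bump = 6. G_2 = 5.
G_2 = 5. HB_5(5) = 5. Bump = 6. G_3 = 5.

ω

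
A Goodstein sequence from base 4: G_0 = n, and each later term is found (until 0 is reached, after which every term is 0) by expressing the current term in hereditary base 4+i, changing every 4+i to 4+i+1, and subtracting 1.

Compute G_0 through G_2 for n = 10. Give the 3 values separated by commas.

(0) 10|_4 = 2·4 + 2 ↦ 2·5 + 2|_5 = 12 ⇒ 11
(1) 11|_5 = 2·5 + 1 ↦ 2·6 + 1|_6 = 13 ⇒ 12

10, 11, 12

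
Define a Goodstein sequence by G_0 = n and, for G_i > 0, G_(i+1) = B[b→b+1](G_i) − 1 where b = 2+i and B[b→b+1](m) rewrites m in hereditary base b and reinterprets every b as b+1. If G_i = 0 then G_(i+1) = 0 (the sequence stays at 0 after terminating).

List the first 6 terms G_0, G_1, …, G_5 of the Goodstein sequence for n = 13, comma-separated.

13, 108, 1279, 16092, 280711, 5765998

i=0: 13 = 2^(2 + 1) + 2^2 + 1 (b=2); 2→3: 3^(3 + 1) + 3^3 + 1 = 109; 109−1 = 108
i=1: 108 = 3^(3 + 1) + 3^3 (b=3); 3→4: 4^(4 + 1) + 4^4 = 1280; 1280−1 = 1279
i=2: 1279 = 4^(4 + 1) + 3·4^3 + 3·4^2 + 3·4 + 3 (b=4); 4→5: 5^(5 + 1) + 3·5^3 + 3·5^2 + 3·5 + 3 = 16093; 16093−1 = 16092
i=3: 16092 = 5^(5 + 1) + 3·5^3 + 3·5^2 + 3·5 + 2 (b=5); 5→6: 6^(6 + 1) + 3·6^3 + 3·6^2 + 3·6 + 2 = 280712; 280712−1 = 280711
i=4: 280711 = 6^(6 + 1) + 3·6^3 + 3·6^2 + 3·6 + 1 (b=6); 6→7: 7^(7 + 1) + 3·7^3 + 3·7^2 + 3·7 + 1 = 5765999; 5765999−1 = 5765998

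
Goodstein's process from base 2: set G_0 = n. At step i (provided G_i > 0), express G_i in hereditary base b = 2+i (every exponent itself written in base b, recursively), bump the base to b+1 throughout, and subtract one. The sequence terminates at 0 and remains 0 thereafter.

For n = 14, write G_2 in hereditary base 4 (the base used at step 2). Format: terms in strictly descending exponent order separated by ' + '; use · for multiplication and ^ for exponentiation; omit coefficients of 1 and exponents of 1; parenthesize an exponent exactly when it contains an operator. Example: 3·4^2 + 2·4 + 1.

4^(4 + 1) + 4^4 + 1

14 —HB2→ 2^(2 + 1) + 2^2 + 2 —bump→ 3^(3 + 1) + 3^3 + 3 = 111 —(−1)→ 110
110 —HB3→ 3^(3 + 1) + 3^3 + 2 —bump→ 4^(4 + 1) + 4^4 + 2 = 1282 —(−1)→ 1281
1281 —HB4→ 4^(4 + 1) + 4^4 + 1 —bump→ 5^(5 + 1) + 5^5 + 1 = 18751 —(−1)→ 18750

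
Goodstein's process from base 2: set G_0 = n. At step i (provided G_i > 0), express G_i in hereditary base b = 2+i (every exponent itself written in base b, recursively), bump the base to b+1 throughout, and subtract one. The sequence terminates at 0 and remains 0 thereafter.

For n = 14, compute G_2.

1281

[0] 14 ≡ 2^(2 + 1) + 2^2 + 2 (base 2). Lift 3: 111. −1: 110.
[1] 110 ≡ 3^(3 + 1) + 3^3 + 2 (base 3). Lift 4: 1282. −1: 1281.
[2] 1281 ≡ 4^(4 + 1) + 4^4 + 1 (base 4). Lift 5: 18751. −1: 18750.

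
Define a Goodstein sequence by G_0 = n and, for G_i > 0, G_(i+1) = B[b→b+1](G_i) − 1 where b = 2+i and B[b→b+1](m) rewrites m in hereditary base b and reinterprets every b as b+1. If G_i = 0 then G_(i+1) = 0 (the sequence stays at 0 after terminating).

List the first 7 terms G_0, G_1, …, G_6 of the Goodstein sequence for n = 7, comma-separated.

step 0: 7 = 2^2 + 2 + 1; sub 3 for 2: 3^3 + 3 + 1; = 31; G_1 = 31−1 = 30
step 1: 30 = 3^3 + 3; sub 4 for 3: 4^4 + 4; = 260; G_2 = 260−1 = 259
step 2: 259 = 4^4 + 3; sub 5 for 4: 5^5 + 3; = 3128; G_3 = 3128−1 = 3127
step 3: 3127 = 5^5 + 2; sub 6 for 5: 6^6 + 2; = 46658; G_4 = 46658−1 = 46657
step 4: 46657 = 6^6 + 1; sub 7 for 6: 7^7 + 1; = 823544; G_5 = 823544−1 = 823543
step 5: 823543 = 7^7; sub 8 for 7: 8^8; = 16777216; G_6 = 16777216−1 = 16777215

7, 30, 259, 3127, 46657, 823543, 16777215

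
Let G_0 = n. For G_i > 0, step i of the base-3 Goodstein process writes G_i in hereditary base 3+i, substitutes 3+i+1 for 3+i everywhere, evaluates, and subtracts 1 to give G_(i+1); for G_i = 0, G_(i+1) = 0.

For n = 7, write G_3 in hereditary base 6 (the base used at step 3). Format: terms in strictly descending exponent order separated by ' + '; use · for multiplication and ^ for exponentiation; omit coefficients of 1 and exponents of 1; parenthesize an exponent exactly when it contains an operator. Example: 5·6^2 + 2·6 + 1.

6 + 3

G_0=7  [base 3] 2·3 + 1  →[3↦4]→  2·4 + 1 = 9  −1 ⇒ G_1=8
G_1=8  [base 4] 2·4  →[4↦5]→  2·5 = 10  −1 ⇒ G_2=9
G_2=9  [base 5] 5 + 4  →[5↦6]→  6 + 4 = 10  −1 ⇒ G_3=9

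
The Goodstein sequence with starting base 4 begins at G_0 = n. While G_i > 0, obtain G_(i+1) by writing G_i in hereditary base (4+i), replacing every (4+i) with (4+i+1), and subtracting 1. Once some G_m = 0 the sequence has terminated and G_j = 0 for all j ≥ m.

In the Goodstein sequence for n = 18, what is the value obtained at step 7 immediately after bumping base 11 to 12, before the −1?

base 4: 18 = 4^2 + 2; at 5: 5^2 + 2 = 27; next = 26
base 5: 26 = 5^2 + 1; at 6: 6^2 + 1 = 37; next = 36
base 6: 36 = 6^2; at 7: 7^2 = 49; next = 48
base 7: 48 = 6·7 + 6; at 8: 6·8 + 6 = 54; next = 53
base 8: 53 = 6·8 + 5; at 9: 6·9 + 5 = 59; next = 58
base 9: 58 = 6·9 + 4; at 10: 6·10 + 4 = 64; next = 63
base 10: 63 = 6·10 + 3; at 11: 6·11 + 3 = 69; next = 68
base 11: 68 = 6·11 + 2; at 12: 6·12 + 2 = 74; next = 73

74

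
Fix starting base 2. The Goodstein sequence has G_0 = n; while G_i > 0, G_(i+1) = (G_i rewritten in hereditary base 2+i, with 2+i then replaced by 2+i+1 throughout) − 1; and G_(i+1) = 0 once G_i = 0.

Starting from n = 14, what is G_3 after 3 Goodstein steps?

[0] 14 ≡ 2^(2 + 1) + 2^2 + 2 (base 2). Lift 3: 111. −1: 110.
[1] 110 ≡ 3^(3 + 1) + 3^3 + 2 (base 3). Lift 4: 1282. −1: 1281.
[2] 1281 ≡ 4^(4 + 1) + 4^4 + 1 (base 4). Lift 5: 18751. −1: 18750.
[3] 18750 ≡ 5^(5 + 1) + 5^5 (base 5). Lift 6: 326592. −1: 326591.

18750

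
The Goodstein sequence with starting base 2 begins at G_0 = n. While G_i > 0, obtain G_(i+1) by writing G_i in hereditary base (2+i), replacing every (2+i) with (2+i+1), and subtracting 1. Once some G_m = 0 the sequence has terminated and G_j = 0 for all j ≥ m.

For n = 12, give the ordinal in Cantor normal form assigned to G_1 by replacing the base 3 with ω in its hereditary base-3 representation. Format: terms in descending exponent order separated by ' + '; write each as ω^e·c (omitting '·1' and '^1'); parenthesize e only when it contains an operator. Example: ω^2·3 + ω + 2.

step 0: 12 = 2^(2 + 1) + 2^2; sub 3 for 2: 3^(3 + 1) + 3^3; = 108; G_1 = 108−1 = 107
step 1: 107 = 3^(3 + 1) + 2·3^2 + 2·3 + 2; sub 4 for 3: 4^(4 + 1) + 2·4^2 + 2·4 + 2; = 1066; G_2 = 1066−1 = 1065

ω^(ω + 1) + ω^2·2 + ω·2 + 2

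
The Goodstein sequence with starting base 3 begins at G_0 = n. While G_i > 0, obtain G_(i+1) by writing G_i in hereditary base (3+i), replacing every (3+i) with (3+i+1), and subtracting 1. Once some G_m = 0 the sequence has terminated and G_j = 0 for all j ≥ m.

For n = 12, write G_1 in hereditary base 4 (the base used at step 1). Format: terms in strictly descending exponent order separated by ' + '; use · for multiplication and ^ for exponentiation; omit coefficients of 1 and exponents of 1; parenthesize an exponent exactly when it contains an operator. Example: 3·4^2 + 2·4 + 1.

4^2 + 3

i=0: 12 = 3^2 + 3 (b=3); 3→4: 4^2 + 4 = 20; 20−1 = 19
i=1: 19 = 4^2 + 3 (b=4); 4→5: 5^2 + 3 = 28; 28−1 = 27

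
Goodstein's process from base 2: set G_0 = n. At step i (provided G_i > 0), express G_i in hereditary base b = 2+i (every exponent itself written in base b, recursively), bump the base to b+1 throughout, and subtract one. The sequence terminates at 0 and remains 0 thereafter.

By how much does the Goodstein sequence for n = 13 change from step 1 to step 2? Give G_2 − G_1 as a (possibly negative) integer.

base 2: 13 = 2^(2 + 1) + 2^2 + 1; at 3: 3^(3 + 1) + 3^3 + 1 = 109; next = 108
base 3: 108 = 3^(3 + 1) + 3^3; at 4: 4^(4 + 1) + 4^4 = 1280; next = 1279

1171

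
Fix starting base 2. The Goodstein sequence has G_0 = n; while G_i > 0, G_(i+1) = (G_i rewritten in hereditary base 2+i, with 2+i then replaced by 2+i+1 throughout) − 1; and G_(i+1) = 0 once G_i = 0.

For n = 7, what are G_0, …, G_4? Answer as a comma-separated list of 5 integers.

[0] 7 ≡ 2^2 + 2 + 1 (base 2). Lift 3: 31. −1: 30.
[1] 30 ≡ 3^3 + 3 (base 3). Lift 4: 260. −1: 259.
[2] 259 ≡ 4^4 + 3 (base 4). Lift 5: 3128. −1: 3127.
[3] 3127 ≡ 5^5 + 2 (base 5). Lift 6: 46658. −1: 46657.

7, 30, 259, 3127, 46657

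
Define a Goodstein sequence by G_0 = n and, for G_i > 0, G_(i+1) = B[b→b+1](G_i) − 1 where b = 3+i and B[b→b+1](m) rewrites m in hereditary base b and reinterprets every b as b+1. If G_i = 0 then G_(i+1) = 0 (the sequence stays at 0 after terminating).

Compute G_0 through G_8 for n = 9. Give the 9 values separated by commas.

9, 15, 17, 19, 21, 23, 24, 25, 26

9 —HB3→ 3^2 —bump→ 4^2 = 16 —(−1)→ 15
15 —HB4→ 3·4 + 3 —bump→ 3·5 + 3 = 18 —(−1)→ 17
17 —HB5→ 3·5 + 2 —bump→ 3·6 + 2 = 20 —(−1)→ 19
19 —HB6→ 3·6 + 1 —bump→ 3·7 + 1 = 22 —(−1)→ 21
21 —HB7→ 3·7 —bump→ 3·8 = 24 —(−1)→ 23
23 —HB8→ 2·8 + 7 —bump→ 2·9 + 7 = 25 —(−1)→ 24
24 —HB9→ 2·9 + 6 —bump→ 2·10 + 6 = 26 —(−1)→ 25
25 —HB10→ 2·10 + 5 —bump→ 2·11 + 5 = 27 —(−1)→ 26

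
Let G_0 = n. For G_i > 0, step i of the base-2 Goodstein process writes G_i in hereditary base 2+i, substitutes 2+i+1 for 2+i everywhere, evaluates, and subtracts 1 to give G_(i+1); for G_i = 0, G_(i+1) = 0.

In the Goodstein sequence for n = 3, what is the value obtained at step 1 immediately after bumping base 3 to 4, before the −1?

4

(0) 3|_2 = 2 + 1 ↦ 3 + 1|_3 = 4 ⇒ 3
(1) 3|_3 = 3 ↦ 4|_4 = 4 ⇒ 3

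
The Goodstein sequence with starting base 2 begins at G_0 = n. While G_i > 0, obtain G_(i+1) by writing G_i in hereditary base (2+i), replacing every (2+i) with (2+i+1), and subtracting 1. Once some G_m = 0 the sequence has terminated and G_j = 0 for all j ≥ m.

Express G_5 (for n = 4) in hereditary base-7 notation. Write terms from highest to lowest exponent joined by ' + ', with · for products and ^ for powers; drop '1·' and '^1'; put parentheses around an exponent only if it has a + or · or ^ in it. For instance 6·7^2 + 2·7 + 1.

(0) 4|_2 = 2^2 ↦ 3^3|_3 = 27 ⇒ 26
(1) 26|_3 = 2·3^2 + 2·3 + 2 ↦ 2·4^2 + 2·4 + 2|_4 = 42 ⇒ 41
(2) 41|_4 = 2·4^2 + 2·4 + 1 ↦ 2·5^2 + 2·5 + 1|_5 = 61 ⇒ 60
(3) 60|_5 = 2·5^2 + 2·5 ↦ 2·6^2 + 2·6|_6 = 84 ⇒ 83
(4) 83|_6 = 2·6^2 + 6 + 5 ↦ 2·7^2 + 7 + 5|_7 = 110 ⇒ 109

2·7^2 + 7 + 4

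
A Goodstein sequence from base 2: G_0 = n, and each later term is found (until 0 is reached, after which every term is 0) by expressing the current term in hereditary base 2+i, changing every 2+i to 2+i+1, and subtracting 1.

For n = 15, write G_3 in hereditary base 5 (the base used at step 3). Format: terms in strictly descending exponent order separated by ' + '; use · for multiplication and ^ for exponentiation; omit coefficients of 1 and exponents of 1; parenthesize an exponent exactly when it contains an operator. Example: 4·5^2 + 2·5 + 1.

5^(5 + 1) + 5^5 + 2

i=0: 15 = 2^(2 + 1) + 2^2 + 2 + 1 (b=2); 2→3: 3^(3 + 1) + 3^3 + 3 + 1 = 112; 112−1 = 111
i=1: 111 = 3^(3 + 1) + 3^3 + 3 (b=3); 3→4: 4^(4 + 1) + 4^4 + 4 = 1284; 1284−1 = 1283
i=2: 1283 = 4^(4 + 1) + 4^4 + 3 (b=4); 4→5: 5^(5 + 1) + 5^5 + 3 = 18753; 18753−1 = 18752
i=3: 18752 = 5^(5 + 1) + 5^5 + 2 (b=5); 5→6: 6^(6 + 1) + 6^6 + 2 = 326594; 326594−1 = 326593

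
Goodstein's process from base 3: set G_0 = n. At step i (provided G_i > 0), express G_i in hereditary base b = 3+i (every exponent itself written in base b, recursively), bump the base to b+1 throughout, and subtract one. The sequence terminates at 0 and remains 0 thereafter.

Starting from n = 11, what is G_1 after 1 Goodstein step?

step 0: 11 = 3^2 + 2; sub 4 for 3: 4^2 + 2; = 18; G_1 = 18−1 = 17
step 1: 17 = 4^2 + 1; sub 5 for 4: 5^2 + 1; = 26; G_2 = 26−1 = 25

17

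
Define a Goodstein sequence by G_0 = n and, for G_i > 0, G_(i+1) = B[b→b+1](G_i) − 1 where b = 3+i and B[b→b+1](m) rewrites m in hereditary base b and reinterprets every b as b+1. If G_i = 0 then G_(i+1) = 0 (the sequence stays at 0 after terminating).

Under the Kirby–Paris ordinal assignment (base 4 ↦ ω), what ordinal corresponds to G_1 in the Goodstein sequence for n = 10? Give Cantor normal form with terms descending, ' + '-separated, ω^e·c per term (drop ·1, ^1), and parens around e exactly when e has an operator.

10 —HB3→ 3^2 + 1 —bump→ 4^2 + 1 = 17 —(−1)→ 16
16 —HB4→ 4^2 —bump→ 5^2 = 25 —(−1)→ 24

ω^2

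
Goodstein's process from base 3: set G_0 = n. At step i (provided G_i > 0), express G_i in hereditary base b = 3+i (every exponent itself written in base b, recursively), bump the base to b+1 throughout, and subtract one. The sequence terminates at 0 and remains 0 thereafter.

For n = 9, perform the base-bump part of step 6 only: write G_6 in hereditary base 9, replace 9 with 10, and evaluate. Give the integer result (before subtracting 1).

(0) 9|_3 = 3^2 ↦ 4^2|_4 = 16 ⇒ 15
(1) 15|_4 = 3·4 + 3 ↦ 3·5 + 3|_5 = 18 ⇒ 17
(2) 17|_5 = 3·5 + 2 ↦ 3·6 + 2|_6 = 20 ⇒ 19
(3) 19|_6 = 3·6 + 1 ↦ 3·7 + 1|_7 = 22 ⇒ 21
(4) 21|_7 = 3·7 ↦ 3·8|_8 = 24 ⇒ 23
(5) 23|_8 = 2·8 + 7 ↦ 2·9 + 7|_9 = 25 ⇒ 24
(6) 24|_9 = 2·9 + 6 ↦ 2·10 + 6|_10 = 26 ⇒ 25

26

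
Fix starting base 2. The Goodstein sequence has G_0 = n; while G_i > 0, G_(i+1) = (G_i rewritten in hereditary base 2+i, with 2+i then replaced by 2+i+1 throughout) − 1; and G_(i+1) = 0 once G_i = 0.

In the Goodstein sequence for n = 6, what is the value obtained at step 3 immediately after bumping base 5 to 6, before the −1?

(0) 6|_2 = 2^2 + 2 ↦ 3^3 + 3|_3 = 30 ⇒ 29
(1) 29|_3 = 3^3 + 2 ↦ 4^4 + 2|_4 = 258 ⇒ 257
(2) 257|_4 = 4^4 + 1 ↦ 5^5 + 1|_5 = 3126 ⇒ 3125

46656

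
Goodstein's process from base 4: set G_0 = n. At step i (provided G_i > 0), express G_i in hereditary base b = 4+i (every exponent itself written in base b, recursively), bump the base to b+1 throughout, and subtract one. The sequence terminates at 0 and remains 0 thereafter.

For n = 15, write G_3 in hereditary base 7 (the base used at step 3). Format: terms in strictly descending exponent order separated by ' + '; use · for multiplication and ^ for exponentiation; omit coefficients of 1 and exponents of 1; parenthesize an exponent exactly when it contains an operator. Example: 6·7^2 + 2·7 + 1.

3·7

i=0: 15 = 3·4 + 3 (b=4); 4→5: 3·5 + 3 = 18; 18−1 = 17
i=1: 17 = 3·5 + 2 (b=5); 5→6: 3·6 + 2 = 20; 20−1 = 19
i=2: 19 = 3·6 + 1 (b=6); 6→7: 3·7 + 1 = 22; 22−1 = 21
i=3: 21 = 3·7 (b=7); 7→8: 3·8 = 24; 24−1 = 23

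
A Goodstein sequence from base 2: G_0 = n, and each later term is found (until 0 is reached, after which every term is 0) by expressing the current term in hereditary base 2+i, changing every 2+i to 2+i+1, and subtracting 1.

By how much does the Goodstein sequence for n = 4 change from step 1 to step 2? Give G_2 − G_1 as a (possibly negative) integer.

4 —HB2→ 2^2 —bump→ 3^3 = 27 —(−1)→ 26
26 —HB3→ 2·3^2 + 2·3 + 2 —bump→ 2·4^2 + 2·4 + 2 = 42 —(−1)→ 41

15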